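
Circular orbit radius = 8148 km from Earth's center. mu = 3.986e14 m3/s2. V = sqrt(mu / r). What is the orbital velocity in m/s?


V = sqrt(3.986e14 / 8148000) = 6994 m/s

6994 m/s


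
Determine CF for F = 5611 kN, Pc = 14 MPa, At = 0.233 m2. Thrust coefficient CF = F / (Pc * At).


CF = 5611000 / (14e6 * 0.233) = 1.72

1.72


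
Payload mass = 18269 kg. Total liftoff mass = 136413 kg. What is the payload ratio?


PR = 18269 / 136413 = 0.1339

0.1339


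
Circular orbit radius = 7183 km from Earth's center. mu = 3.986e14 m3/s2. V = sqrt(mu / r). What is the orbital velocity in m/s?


V = sqrt(3.986e14 / 7183000) = 7449 m/s

7449 m/s


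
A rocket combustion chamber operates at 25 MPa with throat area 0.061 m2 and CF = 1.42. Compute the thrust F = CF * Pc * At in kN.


F = 1.42 * 25e6 * 0.061 = 2.1655e+06 N = 2165.5 kN

2165.5 kN


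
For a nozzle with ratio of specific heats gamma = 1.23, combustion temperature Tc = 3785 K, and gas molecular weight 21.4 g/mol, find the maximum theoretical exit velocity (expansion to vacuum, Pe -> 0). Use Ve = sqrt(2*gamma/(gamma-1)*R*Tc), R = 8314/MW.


R = 8314 / 21.4 = 388.5 J/(kg.K)
Ve = sqrt(2 * 1.23 / (1.23 - 1) * 388.5 * 3785) = 3966 m/s

3966 m/s


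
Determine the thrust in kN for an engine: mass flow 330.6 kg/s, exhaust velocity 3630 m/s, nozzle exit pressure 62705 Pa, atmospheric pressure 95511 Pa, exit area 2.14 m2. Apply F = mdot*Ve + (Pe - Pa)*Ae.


F = 330.6 * 3630 + (62705 - 95511) * 2.14 = 1.1299e+06 N = 1129.9 kN

1129.9 kN


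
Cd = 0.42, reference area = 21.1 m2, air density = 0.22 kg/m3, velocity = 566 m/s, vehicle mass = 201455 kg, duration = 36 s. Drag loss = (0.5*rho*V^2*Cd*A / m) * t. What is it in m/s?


D = 0.5 * 0.22 * 566^2 * 0.42 * 21.1 = 312289.44 N
a = 312289.44 / 201455 = 1.5502 m/s2
dV = 1.5502 * 36 = 55.8 m/s

55.8 m/s


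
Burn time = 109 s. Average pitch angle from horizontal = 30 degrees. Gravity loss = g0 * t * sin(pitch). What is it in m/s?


GL = 9.81 * 109 * sin(30 deg) = 535 m/s

535 m/s


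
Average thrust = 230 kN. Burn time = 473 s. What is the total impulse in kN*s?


It = 230 * 473 = 108790 kN*s

108790 kN*s


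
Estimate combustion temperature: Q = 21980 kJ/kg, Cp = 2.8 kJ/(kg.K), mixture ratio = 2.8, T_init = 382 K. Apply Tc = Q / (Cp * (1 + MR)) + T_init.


Tc = 21980 / (2.8 * (1 + 2.8)) + 382 = 2448 K

2448 K


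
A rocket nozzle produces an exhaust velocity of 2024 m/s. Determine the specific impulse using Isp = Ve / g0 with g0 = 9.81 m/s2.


Isp = Ve / g0 = 2024 / 9.81 = 206.3 s

206.3 s


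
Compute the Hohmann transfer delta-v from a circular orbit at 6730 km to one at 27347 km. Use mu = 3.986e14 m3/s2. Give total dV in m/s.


V1 = sqrt(mu/r1) = 7695.93 m/s
dV1 = V1*(sqrt(2*r2/(r1+r2)) - 1) = 2053.97 m/s
V2 = sqrt(mu/r2) = 3817.81 m/s
dV2 = V2*(1 - sqrt(2*r1/(r1+r2))) = 1418.39 m/s
Total dV = 3472 m/s

3472 m/s


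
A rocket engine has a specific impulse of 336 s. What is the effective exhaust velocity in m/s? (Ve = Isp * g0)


Ve = Isp * g0 = 336 * 9.81 = 3296.2 m/s

3296.2 m/s


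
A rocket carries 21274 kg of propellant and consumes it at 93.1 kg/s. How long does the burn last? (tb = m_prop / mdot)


tb = 21274 / 93.1 = 228.5 s

228.5 s


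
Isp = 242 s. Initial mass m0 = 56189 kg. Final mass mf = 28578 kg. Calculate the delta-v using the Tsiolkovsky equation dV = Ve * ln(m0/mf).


Ve = 242 * 9.81 = 2374.02 m/s
dV = 2374.02 * ln(56189/28578) = 1605 m/s

1605 m/s


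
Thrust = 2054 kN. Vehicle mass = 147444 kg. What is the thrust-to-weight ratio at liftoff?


TWR = 2054000 / (147444 * 9.81) = 1.42

1.42


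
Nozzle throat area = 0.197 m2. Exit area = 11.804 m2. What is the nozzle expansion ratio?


AR = 11.804 / 0.197 = 59.9

59.9


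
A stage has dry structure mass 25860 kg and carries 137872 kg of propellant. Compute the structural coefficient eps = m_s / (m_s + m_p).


eps = 25860 / (25860 + 137872) = 0.1579

0.1579


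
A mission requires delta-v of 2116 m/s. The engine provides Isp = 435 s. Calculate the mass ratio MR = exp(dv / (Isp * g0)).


Ve = 435 * 9.81 = 4267.35 m/s
MR = exp(2116 / 4267.35) = 1.642

1.642


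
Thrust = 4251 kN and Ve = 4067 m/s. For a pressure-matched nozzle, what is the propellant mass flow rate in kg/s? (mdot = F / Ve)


mdot = F / Ve = 4251000 / 4067 = 1045.2 kg/s

1045.2 kg/s


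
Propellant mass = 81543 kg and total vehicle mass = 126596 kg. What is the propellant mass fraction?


PMF = 81543 / 126596 = 0.644

0.644


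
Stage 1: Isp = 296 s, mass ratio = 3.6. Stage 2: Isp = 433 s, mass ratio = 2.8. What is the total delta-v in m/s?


dV1 = 296 * 9.81 * ln(3.6) = 3719.5 m/s
dV2 = 433 * 9.81 * ln(2.8) = 4373.5 m/s
Total dV = 3719.5 + 4373.5 = 8093.0 m/s ~ 8093 m/s

8093 m/s


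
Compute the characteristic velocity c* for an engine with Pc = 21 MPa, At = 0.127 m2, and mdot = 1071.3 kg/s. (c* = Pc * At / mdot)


c* = 21e6 * 0.127 / 1071.3 = 2489 m/s

2489 m/s


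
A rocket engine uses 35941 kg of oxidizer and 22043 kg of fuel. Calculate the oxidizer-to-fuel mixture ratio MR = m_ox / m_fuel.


MR = 35941 / 22043 = 1.63

1.63


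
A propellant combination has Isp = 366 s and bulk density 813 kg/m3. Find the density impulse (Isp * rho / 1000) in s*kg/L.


rho*Isp = 366 * 813 / 1000 = 298 s*kg/L

298 s*kg/L


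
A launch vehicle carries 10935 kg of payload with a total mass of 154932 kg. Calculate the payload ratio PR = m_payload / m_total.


PR = 10935 / 154932 = 0.0706

0.0706


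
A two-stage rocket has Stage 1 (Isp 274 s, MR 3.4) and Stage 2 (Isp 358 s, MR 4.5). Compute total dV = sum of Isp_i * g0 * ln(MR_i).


dV1 = 274 * 9.81 * ln(3.4) = 3289.4 m/s
dV2 = 358 * 9.81 * ln(4.5) = 5282.3 m/s
Total dV = 3289.4 + 5282.3 = 8571.7 m/s ~ 8572 m/s

8572 m/s


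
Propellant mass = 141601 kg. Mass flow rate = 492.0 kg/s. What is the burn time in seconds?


tb = 141601 / 492.0 = 287.8 s

287.8 s


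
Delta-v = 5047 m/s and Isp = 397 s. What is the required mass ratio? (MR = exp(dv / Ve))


Ve = 397 * 9.81 = 3894.57 m/s
MR = exp(5047 / 3894.57) = 3.654

3.654


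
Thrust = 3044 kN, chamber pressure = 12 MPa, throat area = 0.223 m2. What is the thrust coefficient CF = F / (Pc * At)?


CF = 3044000 / (12e6 * 0.223) = 1.14

1.14


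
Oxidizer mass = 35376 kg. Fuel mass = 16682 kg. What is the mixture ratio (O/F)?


MR = 35376 / 16682 = 2.12

2.12


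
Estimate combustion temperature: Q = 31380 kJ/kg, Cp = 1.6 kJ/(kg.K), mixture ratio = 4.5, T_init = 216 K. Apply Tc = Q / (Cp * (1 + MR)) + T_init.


Tc = 31380 / (1.6 * (1 + 4.5)) + 216 = 3782 K

3782 K


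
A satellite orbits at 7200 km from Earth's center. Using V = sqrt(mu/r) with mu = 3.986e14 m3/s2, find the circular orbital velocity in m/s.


V = sqrt(3.986e14 / 7200000) = 7441 m/s

7441 m/s


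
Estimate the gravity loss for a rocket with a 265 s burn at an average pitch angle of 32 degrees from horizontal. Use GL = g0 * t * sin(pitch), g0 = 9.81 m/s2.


GL = 9.81 * 265 * sin(32 deg) = 1378 m/s

1378 m/s


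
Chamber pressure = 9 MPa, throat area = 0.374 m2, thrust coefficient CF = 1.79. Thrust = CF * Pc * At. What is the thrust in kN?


F = 1.79 * 9e6 * 0.374 = 6.0251e+06 N = 6025.1 kN

6025.1 kN


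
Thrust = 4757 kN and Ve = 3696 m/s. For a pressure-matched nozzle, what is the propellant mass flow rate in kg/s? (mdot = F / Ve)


mdot = F / Ve = 4757000 / 3696 = 1287.1 kg/s

1287.1 kg/s


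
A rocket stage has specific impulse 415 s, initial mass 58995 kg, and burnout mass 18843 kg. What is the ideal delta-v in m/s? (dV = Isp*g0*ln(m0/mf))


Ve = 415 * 9.81 = 4071.15 m/s
dV = 4071.15 * ln(58995/18843) = 4646 m/s

4646 m/s


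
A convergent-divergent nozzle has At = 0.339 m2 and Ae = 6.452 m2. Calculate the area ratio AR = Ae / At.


AR = 6.452 / 0.339 = 19.0

19.0


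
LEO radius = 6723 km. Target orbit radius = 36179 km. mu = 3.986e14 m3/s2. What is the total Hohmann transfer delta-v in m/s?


V1 = sqrt(mu/r1) = 7699.94 m/s
dV1 = V1*(sqrt(2*r2/(r1+r2)) - 1) = 2299.87 m/s
V2 = sqrt(mu/r2) = 3319.25 m/s
dV2 = V2*(1 - sqrt(2*r1/(r1+r2))) = 1461.03 m/s
Total dV = 3761 m/s

3761 m/s


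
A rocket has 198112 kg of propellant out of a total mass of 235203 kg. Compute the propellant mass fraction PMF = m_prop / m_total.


PMF = 198112 / 235203 = 0.842

0.842


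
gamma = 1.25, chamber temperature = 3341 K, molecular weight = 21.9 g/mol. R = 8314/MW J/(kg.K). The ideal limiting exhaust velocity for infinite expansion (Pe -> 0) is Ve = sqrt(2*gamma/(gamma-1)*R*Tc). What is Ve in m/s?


R = 8314 / 21.9 = 379.63 J/(kg.K)
Ve = sqrt(2 * 1.25 / (1.25 - 1) * 379.63 * 3341) = 3561 m/s

3561 m/s


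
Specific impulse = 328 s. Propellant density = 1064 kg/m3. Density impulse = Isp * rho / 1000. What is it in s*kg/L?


rho*Isp = 328 * 1064 / 1000 = 349 s*kg/L

349 s*kg/L


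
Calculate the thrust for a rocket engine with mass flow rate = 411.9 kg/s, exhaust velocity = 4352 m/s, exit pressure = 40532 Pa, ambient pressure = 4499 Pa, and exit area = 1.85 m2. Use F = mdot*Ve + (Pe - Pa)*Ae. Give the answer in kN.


F = 411.9 * 4352 + (40532 - 4499) * 1.85 = 1.8592e+06 N = 1859.2 kN

1859.2 kN


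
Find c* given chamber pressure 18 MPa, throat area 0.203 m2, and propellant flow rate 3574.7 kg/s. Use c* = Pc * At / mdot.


c* = 18e6 * 0.203 / 3574.7 = 1022 m/s

1022 m/s


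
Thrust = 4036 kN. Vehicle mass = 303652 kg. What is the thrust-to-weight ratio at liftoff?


TWR = 4036000 / (303652 * 9.81) = 1.35

1.35


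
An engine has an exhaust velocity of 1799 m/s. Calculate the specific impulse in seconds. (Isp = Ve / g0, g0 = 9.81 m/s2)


Isp = Ve / g0 = 1799 / 9.81 = 183.4 s

183.4 s


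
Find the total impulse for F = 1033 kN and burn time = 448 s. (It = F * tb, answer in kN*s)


It = 1033 * 448 = 462784 kN*s

462784 kN*s


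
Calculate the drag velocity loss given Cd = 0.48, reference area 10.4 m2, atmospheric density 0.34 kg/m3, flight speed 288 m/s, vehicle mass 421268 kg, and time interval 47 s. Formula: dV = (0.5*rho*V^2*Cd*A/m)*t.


D = 0.5 * 0.34 * 288^2 * 0.48 * 10.4 = 70389.6 N
a = 70389.6 / 421268 = 0.1671 m/s2
dV = 0.1671 * 47 = 7.9 m/s

7.9 m/s


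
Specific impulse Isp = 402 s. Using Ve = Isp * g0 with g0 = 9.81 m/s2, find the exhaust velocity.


Ve = Isp * g0 = 402 * 9.81 = 3943.6 m/s

3943.6 m/s


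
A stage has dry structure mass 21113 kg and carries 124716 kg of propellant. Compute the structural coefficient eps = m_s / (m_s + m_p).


eps = 21113 / (21113 + 124716) = 0.1448

0.1448


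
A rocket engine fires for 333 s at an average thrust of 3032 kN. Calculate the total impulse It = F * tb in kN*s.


It = 3032 * 333 = 1009656 kN*s

1009656 kN*s


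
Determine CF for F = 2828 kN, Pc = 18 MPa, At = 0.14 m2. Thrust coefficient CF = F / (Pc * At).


CF = 2828000 / (18e6 * 0.14) = 1.12

1.12


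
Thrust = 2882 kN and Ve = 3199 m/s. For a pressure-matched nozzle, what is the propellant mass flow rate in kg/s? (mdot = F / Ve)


mdot = F / Ve = 2882000 / 3199 = 900.9 kg/s

900.9 kg/s


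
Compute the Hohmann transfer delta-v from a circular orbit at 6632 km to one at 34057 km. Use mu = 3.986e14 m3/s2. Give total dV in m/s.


V1 = sqrt(mu/r1) = 7752.58 m/s
dV1 = V1*(sqrt(2*r2/(r1+r2)) - 1) = 2278.0 m/s
V2 = sqrt(mu/r2) = 3421.1 m/s
dV2 = V2*(1 - sqrt(2*r1/(r1+r2))) = 1467.82 m/s
Total dV = 3746 m/s

3746 m/s


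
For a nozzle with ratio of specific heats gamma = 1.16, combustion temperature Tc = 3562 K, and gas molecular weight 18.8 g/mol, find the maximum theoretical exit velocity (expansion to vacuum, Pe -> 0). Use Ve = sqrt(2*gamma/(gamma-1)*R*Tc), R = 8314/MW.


R = 8314 / 18.8 = 442.23 J/(kg.K)
Ve = sqrt(2 * 1.16 / (1.16 - 1) * 442.23 * 3562) = 4779 m/s

4779 m/s


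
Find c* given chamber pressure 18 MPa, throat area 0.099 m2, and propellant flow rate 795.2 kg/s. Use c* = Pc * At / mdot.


c* = 18e6 * 0.099 / 795.2 = 2241 m/s

2241 m/s


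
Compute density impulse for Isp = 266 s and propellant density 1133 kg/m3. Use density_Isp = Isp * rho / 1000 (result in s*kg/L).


rho*Isp = 266 * 1133 / 1000 = 301 s*kg/L

301 s*kg/L


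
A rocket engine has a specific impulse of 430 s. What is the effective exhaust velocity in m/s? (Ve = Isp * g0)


Ve = Isp * g0 = 430 * 9.81 = 4218.3 m/s

4218.3 m/s


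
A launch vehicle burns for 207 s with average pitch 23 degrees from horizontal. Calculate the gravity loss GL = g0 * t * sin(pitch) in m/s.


GL = 9.81 * 207 * sin(23 deg) = 793 m/s

793 m/s


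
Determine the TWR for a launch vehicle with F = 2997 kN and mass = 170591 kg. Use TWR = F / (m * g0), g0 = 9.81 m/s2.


TWR = 2997000 / (170591 * 9.81) = 1.79

1.79


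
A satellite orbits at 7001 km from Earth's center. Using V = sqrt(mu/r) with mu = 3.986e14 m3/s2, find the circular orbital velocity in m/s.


V = sqrt(3.986e14 / 7001000) = 7546 m/s

7546 m/s


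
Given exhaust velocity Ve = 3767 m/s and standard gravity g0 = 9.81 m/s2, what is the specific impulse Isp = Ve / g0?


Isp = Ve / g0 = 3767 / 9.81 = 384.0 s

384.0 s


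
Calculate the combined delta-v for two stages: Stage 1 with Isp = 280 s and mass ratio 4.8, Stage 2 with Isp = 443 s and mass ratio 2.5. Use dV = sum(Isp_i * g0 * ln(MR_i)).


dV1 = 280 * 9.81 * ln(4.8) = 4308.7 m/s
dV2 = 443 * 9.81 * ln(2.5) = 3982.0 m/s
Total dV = 4308.7 + 3982.0 = 8290.7 m/s ~ 8291 m/s

8291 m/s


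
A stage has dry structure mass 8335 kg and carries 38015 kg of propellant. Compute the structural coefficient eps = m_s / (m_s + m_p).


eps = 8335 / (8335 + 38015) = 0.1798

0.1798


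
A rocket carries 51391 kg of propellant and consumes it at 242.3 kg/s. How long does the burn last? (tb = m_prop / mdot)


tb = 51391 / 242.3 = 212.1 s

212.1 s


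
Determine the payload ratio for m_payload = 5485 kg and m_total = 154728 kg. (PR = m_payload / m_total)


PR = 5485 / 154728 = 0.0354

0.0354


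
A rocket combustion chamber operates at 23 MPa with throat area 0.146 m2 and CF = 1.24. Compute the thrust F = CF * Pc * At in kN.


F = 1.24 * 23e6 * 0.146 = 4.1639e+06 N = 4163.9 kN

4163.9 kN


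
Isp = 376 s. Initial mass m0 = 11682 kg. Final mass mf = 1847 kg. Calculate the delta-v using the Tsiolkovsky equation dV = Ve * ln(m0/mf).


Ve = 376 * 9.81 = 3688.56 m/s
dV = 3688.56 * ln(11682/1847) = 6803 m/s

6803 m/s


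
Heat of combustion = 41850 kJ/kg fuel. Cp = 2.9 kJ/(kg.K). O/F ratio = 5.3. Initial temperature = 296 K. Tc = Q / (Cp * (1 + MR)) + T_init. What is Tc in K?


Tc = 41850 / (2.9 * (1 + 5.3)) + 296 = 2587 K

2587 K


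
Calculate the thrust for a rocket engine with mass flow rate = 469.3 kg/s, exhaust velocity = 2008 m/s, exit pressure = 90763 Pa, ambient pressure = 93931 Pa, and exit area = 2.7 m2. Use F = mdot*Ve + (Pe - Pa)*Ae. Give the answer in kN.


F = 469.3 * 2008 + (90763 - 93931) * 2.7 = 933801.0 N = 933.8 kN

933.8 kN


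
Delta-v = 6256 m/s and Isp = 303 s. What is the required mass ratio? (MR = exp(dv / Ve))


Ve = 303 * 9.81 = 2972.43 m/s
MR = exp(6256 / 2972.43) = 8.204

8.204


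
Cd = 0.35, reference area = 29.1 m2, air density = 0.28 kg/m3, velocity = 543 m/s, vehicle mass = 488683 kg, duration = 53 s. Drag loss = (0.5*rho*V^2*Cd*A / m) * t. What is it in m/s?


D = 0.5 * 0.28 * 543^2 * 0.35 * 29.1 = 420425.19 N
a = 420425.19 / 488683 = 0.8603 m/s2
dV = 0.8603 * 53 = 45.6 m/s

45.6 m/s


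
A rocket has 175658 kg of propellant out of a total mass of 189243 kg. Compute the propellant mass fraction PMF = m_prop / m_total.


PMF = 175658 / 189243 = 0.928

0.928


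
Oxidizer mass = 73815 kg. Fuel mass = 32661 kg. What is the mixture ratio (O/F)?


MR = 73815 / 32661 = 2.26

2.26


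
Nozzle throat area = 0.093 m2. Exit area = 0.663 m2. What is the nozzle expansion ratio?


AR = 0.663 / 0.093 = 7.1

7.1


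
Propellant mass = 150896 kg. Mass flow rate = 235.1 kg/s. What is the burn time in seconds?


tb = 150896 / 235.1 = 641.8 s

641.8 s


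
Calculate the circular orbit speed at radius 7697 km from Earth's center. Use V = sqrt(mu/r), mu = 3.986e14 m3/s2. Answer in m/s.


V = sqrt(3.986e14 / 7697000) = 7196 m/s

7196 m/s


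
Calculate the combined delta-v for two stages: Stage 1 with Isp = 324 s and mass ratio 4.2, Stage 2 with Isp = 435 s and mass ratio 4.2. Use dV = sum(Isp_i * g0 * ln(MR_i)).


dV1 = 324 * 9.81 * ln(4.2) = 4561.3 m/s
dV2 = 435 * 9.81 * ln(4.2) = 6124.0 m/s
Total dV = 4561.3 + 6124.0 = 10685.3 m/s ~ 10685 m/s

10685 m/s


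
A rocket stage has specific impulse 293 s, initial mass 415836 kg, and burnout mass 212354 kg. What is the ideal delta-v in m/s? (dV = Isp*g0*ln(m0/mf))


Ve = 293 * 9.81 = 2874.33 m/s
dV = 2874.33 * ln(415836/212354) = 1932 m/s

1932 m/s


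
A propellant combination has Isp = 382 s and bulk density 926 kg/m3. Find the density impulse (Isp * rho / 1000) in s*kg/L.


rho*Isp = 382 * 926 / 1000 = 354 s*kg/L

354 s*kg/L


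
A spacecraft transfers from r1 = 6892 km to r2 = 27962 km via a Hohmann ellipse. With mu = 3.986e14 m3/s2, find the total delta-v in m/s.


V1 = sqrt(mu/r1) = 7604.94 m/s
dV1 = V1*(sqrt(2*r2/(r1+r2)) - 1) = 2028.22 m/s
V2 = sqrt(mu/r2) = 3775.59 m/s
dV2 = V2*(1 - sqrt(2*r1/(r1+r2))) = 1401.23 m/s
Total dV = 3429 m/s

3429 m/s


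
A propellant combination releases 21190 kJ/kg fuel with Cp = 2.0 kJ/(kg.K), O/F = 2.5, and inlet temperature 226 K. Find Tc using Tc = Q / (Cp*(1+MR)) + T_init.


Tc = 21190 / (2.0 * (1 + 2.5)) + 226 = 3253 K

3253 K


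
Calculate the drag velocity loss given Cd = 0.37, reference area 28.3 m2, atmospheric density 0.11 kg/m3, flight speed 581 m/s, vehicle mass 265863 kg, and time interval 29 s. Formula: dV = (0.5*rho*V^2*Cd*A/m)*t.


D = 0.5 * 0.11 * 581^2 * 0.37 * 28.3 = 194403.07 N
a = 194403.07 / 265863 = 0.7312 m/s2
dV = 0.7312 * 29 = 21.2 m/s

21.2 m/s


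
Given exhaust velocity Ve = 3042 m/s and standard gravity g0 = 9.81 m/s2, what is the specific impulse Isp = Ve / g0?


Isp = Ve / g0 = 3042 / 9.81 = 310.1 s

310.1 s


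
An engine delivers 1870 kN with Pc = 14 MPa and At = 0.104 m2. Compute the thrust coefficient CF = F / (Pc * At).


CF = 1870000 / (14e6 * 0.104) = 1.28

1.28


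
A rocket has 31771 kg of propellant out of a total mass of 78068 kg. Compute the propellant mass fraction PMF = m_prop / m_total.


PMF = 31771 / 78068 = 0.407

0.407


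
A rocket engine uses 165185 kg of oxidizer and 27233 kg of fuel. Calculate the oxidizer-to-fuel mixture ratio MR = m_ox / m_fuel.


MR = 165185 / 27233 = 6.07

6.07


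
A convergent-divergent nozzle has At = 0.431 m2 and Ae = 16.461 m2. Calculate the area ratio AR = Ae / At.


AR = 16.461 / 0.431 = 38.2

38.2


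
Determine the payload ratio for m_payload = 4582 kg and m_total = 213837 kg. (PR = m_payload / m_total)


PR = 4582 / 213837 = 0.0214

0.0214


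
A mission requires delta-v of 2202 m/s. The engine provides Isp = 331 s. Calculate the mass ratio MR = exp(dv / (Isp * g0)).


Ve = 331 * 9.81 = 3247.11 m/s
MR = exp(2202 / 3247.11) = 1.97

1.97


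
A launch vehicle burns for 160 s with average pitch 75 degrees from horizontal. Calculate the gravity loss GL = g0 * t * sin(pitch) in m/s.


GL = 9.81 * 160 * sin(75 deg) = 1516 m/s

1516 m/s


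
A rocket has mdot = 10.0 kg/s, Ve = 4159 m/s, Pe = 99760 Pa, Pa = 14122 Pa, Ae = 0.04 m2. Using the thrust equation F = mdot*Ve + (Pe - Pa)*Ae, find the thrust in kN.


F = 10.0 * 4159 + (99760 - 14122) * 0.04 = 45016.0 N = 45.0 kN

45.0 kN


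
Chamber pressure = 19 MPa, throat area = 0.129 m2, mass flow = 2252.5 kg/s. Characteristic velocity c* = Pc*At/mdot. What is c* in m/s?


c* = 19e6 * 0.129 / 2252.5 = 1088 m/s

1088 m/s


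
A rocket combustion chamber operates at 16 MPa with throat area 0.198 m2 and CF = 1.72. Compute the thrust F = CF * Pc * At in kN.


F = 1.72 * 16e6 * 0.198 = 5.4490e+06 N = 5449.0 kN

5449.0 kN


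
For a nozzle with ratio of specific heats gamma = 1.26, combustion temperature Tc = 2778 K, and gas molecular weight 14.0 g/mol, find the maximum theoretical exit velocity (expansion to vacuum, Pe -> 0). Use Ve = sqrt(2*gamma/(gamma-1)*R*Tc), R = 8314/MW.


R = 8314 / 14.0 = 593.86 J/(kg.K)
Ve = sqrt(2 * 1.26 / (1.26 - 1) * 593.86 * 2778) = 3999 m/s

3999 m/s


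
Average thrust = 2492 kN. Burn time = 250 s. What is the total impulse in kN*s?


It = 2492 * 250 = 623000 kN*s

623000 kN*s


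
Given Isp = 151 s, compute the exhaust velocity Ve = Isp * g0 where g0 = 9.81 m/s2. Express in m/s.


Ve = Isp * g0 = 151 * 9.81 = 1481.3 m/s

1481.3 m/s


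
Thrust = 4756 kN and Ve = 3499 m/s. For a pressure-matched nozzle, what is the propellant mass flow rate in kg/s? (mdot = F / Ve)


mdot = F / Ve = 4756000 / 3499 = 1359.2 kg/s

1359.2 kg/s


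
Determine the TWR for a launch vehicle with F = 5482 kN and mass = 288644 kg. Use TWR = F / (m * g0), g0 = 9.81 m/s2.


TWR = 5482000 / (288644 * 9.81) = 1.94

1.94


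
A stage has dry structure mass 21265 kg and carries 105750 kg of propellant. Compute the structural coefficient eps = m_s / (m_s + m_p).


eps = 21265 / (21265 + 105750) = 0.1674

0.1674


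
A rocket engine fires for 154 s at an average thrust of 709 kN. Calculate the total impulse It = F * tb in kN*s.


It = 709 * 154 = 109186 kN*s

109186 kN*s


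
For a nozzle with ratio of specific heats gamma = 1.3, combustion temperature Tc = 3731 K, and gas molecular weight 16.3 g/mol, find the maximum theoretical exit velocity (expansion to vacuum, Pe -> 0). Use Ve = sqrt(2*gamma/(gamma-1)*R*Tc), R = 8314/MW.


R = 8314 / 16.3 = 510.06 J/(kg.K)
Ve = sqrt(2 * 1.3 / (1.3 - 1) * 510.06 * 3731) = 4061 m/s

4061 m/s


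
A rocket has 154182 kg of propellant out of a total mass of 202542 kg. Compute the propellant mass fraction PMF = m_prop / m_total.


PMF = 154182 / 202542 = 0.761

0.761


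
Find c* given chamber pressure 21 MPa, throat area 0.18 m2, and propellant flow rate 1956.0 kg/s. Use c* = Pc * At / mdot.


c* = 21e6 * 0.18 / 1956.0 = 1933 m/s

1933 m/s


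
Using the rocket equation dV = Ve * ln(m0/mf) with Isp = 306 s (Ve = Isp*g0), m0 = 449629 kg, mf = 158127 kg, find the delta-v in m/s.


Ve = 306 * 9.81 = 3001.86 m/s
dV = 3001.86 * ln(449629/158127) = 3137 m/s

3137 m/s


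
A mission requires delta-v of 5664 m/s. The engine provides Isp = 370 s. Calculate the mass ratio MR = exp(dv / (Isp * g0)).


Ve = 370 * 9.81 = 3629.7 m/s
MR = exp(5664 / 3629.7) = 4.761

4.761


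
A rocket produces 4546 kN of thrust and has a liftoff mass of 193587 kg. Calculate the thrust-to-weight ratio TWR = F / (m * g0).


TWR = 4546000 / (193587 * 9.81) = 2.39

2.39


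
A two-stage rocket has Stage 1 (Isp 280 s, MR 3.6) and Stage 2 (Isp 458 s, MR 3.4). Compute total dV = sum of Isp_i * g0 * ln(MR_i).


dV1 = 280 * 9.81 * ln(3.6) = 3518.5 m/s
dV2 = 458 * 9.81 * ln(3.4) = 5498.4 m/s
Total dV = 3518.5 + 5498.4 = 9016.9 m/s ~ 9017 m/s

9017 m/s


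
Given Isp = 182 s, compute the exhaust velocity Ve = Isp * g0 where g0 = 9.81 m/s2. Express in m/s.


Ve = Isp * g0 = 182 * 9.81 = 1785.4 m/s

1785.4 m/s


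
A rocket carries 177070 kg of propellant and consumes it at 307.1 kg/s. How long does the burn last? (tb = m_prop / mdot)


tb = 177070 / 307.1 = 576.6 s

576.6 s


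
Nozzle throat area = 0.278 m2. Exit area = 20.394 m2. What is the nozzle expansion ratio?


AR = 20.394 / 0.278 = 73.4

73.4


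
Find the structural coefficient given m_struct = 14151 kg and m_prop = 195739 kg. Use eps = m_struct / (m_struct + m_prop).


eps = 14151 / (14151 + 195739) = 0.0674

0.0674


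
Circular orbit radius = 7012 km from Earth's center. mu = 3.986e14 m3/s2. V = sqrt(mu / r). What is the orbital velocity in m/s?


V = sqrt(3.986e14 / 7012000) = 7540 m/s

7540 m/s


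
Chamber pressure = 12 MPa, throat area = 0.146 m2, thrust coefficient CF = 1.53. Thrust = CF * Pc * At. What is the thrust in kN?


F = 1.53 * 12e6 * 0.146 = 2.6806e+06 N = 2680.6 kN

2680.6 kN


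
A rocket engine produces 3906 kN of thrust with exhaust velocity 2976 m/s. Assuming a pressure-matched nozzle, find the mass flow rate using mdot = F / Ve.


mdot = F / Ve = 3906000 / 2976 = 1312.5 kg/s

1312.5 kg/s


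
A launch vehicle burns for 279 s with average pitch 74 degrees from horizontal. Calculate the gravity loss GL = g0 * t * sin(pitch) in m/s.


GL = 9.81 * 279 * sin(74 deg) = 2631 m/s

2631 m/s


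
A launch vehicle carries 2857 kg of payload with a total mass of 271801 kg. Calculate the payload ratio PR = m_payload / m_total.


PR = 2857 / 271801 = 0.0105

0.0105


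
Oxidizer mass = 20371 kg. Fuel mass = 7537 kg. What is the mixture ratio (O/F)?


MR = 20371 / 7537 = 2.7

2.7


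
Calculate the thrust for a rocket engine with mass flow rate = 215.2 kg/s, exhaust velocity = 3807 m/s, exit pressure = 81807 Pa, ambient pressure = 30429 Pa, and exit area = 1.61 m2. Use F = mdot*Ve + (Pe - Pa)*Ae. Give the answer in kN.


F = 215.2 * 3807 + (81807 - 30429) * 1.61 = 901985.0 N = 902.0 kN

902.0 kN


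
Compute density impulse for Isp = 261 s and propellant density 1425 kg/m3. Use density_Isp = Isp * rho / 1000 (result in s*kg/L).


rho*Isp = 261 * 1425 / 1000 = 372 s*kg/L

372 s*kg/L


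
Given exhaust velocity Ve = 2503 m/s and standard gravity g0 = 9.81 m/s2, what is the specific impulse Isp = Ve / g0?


Isp = Ve / g0 = 2503 / 9.81 = 255.1 s

255.1 s


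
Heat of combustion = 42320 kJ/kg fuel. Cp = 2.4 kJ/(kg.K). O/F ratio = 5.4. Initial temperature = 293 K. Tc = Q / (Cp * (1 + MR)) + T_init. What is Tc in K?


Tc = 42320 / (2.4 * (1 + 5.4)) + 293 = 3048 K

3048 K


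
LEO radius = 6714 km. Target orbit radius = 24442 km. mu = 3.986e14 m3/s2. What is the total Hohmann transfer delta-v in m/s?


V1 = sqrt(mu/r1) = 7705.09 m/s
dV1 = V1*(sqrt(2*r2/(r1+r2)) - 1) = 1946.31 m/s
V2 = sqrt(mu/r2) = 4038.32 m/s
dV2 = V2*(1 - sqrt(2*r1/(r1+r2))) = 1387.16 m/s
Total dV = 3333 m/s

3333 m/s


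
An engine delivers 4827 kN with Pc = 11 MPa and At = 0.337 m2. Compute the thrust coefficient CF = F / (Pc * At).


CF = 4827000 / (11e6 * 0.337) = 1.3

1.3


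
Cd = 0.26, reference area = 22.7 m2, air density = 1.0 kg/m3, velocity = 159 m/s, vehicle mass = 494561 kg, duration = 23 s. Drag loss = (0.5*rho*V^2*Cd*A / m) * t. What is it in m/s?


D = 0.5 * 1.0 * 159^2 * 0.26 * 22.7 = 74604.23 N
a = 74604.23 / 494561 = 0.1508 m/s2
dV = 0.1508 * 23 = 3.5 m/s

3.5 m/s


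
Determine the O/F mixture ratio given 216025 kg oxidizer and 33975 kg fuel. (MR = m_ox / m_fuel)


MR = 216025 / 33975 = 6.36

6.36


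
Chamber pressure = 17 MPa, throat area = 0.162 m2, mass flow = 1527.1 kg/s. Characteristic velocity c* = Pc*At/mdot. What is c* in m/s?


c* = 17e6 * 0.162 / 1527.1 = 1803 m/s

1803 m/s


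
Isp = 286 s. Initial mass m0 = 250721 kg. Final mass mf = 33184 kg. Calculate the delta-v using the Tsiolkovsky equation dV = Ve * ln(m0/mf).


Ve = 286 * 9.81 = 2805.66 m/s
dV = 2805.66 * ln(250721/33184) = 5674 m/s

5674 m/s


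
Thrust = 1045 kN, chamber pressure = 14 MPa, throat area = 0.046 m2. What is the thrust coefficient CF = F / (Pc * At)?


CF = 1045000 / (14e6 * 0.046) = 1.62

1.62


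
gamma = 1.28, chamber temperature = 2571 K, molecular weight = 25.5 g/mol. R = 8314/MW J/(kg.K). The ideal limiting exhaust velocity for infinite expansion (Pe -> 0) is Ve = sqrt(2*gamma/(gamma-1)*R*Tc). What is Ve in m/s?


R = 8314 / 25.5 = 326.04 J/(kg.K)
Ve = sqrt(2 * 1.28 / (1.28 - 1) * 326.04 * 2571) = 2768 m/s

2768 m/s


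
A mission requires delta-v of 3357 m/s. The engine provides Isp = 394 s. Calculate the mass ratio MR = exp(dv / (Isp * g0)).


Ve = 394 * 9.81 = 3865.14 m/s
MR = exp(3357 / 3865.14) = 2.383

2.383


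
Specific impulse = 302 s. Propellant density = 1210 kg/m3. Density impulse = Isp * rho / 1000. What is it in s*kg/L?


rho*Isp = 302 * 1210 / 1000 = 365 s*kg/L

365 s*kg/L


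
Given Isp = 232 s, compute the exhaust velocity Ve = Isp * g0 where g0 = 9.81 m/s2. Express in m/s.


Ve = Isp * g0 = 232 * 9.81 = 2275.9 m/s

2275.9 m/s


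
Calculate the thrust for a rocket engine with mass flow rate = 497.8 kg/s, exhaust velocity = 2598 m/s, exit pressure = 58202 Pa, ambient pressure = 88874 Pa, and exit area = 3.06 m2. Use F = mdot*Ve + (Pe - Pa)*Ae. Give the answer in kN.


F = 497.8 * 2598 + (58202 - 88874) * 3.06 = 1.1994e+06 N = 1199.4 kN

1199.4 kN


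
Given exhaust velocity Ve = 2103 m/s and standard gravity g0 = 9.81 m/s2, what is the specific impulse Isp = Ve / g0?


Isp = Ve / g0 = 2103 / 9.81 = 214.4 s

214.4 s


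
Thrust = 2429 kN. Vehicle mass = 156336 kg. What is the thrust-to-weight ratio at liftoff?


TWR = 2429000 / (156336 * 9.81) = 1.58

1.58


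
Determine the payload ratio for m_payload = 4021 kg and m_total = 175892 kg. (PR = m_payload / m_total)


PR = 4021 / 175892 = 0.0229

0.0229


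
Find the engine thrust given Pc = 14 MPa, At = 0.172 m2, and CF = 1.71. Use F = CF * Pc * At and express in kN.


F = 1.71 * 14e6 * 0.172 = 4.1177e+06 N = 4117.7 kN

4117.7 kN


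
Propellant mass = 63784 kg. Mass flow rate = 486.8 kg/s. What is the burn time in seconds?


tb = 63784 / 486.8 = 131.0 s

131.0 s


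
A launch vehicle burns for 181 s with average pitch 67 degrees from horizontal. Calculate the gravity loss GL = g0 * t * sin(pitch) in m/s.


GL = 9.81 * 181 * sin(67 deg) = 1634 m/s

1634 m/s


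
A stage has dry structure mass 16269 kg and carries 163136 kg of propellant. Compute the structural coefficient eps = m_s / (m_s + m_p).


eps = 16269 / (16269 + 163136) = 0.0907

0.0907


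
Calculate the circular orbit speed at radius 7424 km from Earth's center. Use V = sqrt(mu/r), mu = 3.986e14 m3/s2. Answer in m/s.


V = sqrt(3.986e14 / 7424000) = 7327 m/s

7327 m/s


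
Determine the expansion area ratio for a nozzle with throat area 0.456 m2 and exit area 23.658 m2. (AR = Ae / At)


AR = 23.658 / 0.456 = 51.9

51.9


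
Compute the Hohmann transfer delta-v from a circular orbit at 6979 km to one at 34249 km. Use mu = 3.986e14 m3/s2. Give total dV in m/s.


V1 = sqrt(mu/r1) = 7557.39 m/s
dV1 = V1*(sqrt(2*r2/(r1+r2)) - 1) = 2183.86 m/s
V2 = sqrt(mu/r2) = 3411.49 m/s
dV2 = V2*(1 - sqrt(2*r1/(r1+r2))) = 1426.5 m/s
Total dV = 3610 m/s

3610 m/s


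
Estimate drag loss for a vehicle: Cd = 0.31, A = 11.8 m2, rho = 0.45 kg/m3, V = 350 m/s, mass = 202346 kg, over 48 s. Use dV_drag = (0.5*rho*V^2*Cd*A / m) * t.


D = 0.5 * 0.45 * 350^2 * 0.31 * 11.8 = 100823.62 N
a = 100823.62 / 202346 = 0.4983 m/s2
dV = 0.4983 * 48 = 23.9 m/s

23.9 m/s


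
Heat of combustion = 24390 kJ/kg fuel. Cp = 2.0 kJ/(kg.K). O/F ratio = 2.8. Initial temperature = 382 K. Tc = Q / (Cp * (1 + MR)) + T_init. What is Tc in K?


Tc = 24390 / (2.0 * (1 + 2.8)) + 382 = 3591 K

3591 K


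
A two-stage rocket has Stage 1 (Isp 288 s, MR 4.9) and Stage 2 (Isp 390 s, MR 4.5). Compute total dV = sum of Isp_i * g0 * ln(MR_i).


dV1 = 288 * 9.81 * ln(4.9) = 4490.0 m/s
dV2 = 390 * 9.81 * ln(4.5) = 5754.4 m/s
Total dV = 4490.0 + 5754.4 = 10244.4 m/s ~ 10244 m/s

10244 m/s


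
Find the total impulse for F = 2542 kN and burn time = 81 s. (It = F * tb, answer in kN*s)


It = 2542 * 81 = 205902 kN*s

205902 kN*s


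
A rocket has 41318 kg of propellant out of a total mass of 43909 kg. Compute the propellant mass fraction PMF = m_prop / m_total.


PMF = 41318 / 43909 = 0.941

0.941


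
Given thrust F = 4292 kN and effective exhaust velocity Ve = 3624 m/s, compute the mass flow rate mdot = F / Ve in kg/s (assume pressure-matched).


mdot = F / Ve = 4292000 / 3624 = 1184.3 kg/s

1184.3 kg/s


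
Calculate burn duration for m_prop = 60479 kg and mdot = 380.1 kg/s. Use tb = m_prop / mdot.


tb = 60479 / 380.1 = 159.1 s

159.1 s


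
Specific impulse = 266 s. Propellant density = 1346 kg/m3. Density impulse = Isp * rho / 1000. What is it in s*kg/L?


rho*Isp = 266 * 1346 / 1000 = 358 s*kg/L

358 s*kg/L


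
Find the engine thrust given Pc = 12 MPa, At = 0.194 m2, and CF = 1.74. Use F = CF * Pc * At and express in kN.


F = 1.74 * 12e6 * 0.194 = 4.0507e+06 N = 4050.7 kN

4050.7 kN


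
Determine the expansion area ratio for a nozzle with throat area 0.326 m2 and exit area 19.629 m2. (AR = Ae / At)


AR = 19.629 / 0.326 = 60.2

60.2


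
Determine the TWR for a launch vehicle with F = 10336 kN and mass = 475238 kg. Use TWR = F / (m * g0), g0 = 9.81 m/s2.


TWR = 10336000 / (475238 * 9.81) = 2.22

2.22


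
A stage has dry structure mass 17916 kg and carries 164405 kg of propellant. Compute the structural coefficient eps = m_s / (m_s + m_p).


eps = 17916 / (17916 + 164405) = 0.0983

0.0983


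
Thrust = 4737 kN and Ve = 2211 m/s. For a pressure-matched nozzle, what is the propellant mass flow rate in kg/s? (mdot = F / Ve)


mdot = F / Ve = 4737000 / 2211 = 2142.5 kg/s

2142.5 kg/s


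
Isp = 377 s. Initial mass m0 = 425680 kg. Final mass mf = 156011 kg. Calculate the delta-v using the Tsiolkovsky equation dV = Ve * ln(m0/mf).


Ve = 377 * 9.81 = 3698.37 m/s
dV = 3698.37 * ln(425680/156011) = 3712 m/s

3712 m/s


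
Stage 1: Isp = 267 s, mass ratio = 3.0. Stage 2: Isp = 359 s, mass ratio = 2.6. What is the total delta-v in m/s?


dV1 = 267 * 9.81 * ln(3.0) = 2877.6 m/s
dV2 = 359 * 9.81 * ln(2.6) = 3365.1 m/s
Total dV = 2877.6 + 3365.1 = 6242.7 m/s ~ 6243 m/s

6243 m/s


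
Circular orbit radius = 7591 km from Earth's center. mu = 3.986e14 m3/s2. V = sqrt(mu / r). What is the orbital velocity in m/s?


V = sqrt(3.986e14 / 7591000) = 7246 m/s

7246 m/s


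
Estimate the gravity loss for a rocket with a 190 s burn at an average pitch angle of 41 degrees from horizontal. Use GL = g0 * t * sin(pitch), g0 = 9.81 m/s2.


GL = 9.81 * 190 * sin(41 deg) = 1223 m/s

1223 m/s


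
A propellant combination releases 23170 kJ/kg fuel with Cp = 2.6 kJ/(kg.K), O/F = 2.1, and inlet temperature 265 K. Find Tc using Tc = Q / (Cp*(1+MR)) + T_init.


Tc = 23170 / (2.6 * (1 + 2.1)) + 265 = 3140 K

3140 K


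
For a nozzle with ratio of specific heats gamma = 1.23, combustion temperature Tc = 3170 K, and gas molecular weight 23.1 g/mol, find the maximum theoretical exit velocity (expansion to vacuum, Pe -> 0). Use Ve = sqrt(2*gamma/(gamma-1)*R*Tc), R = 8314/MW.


R = 8314 / 23.1 = 359.91 J/(kg.K)
Ve = sqrt(2 * 1.23 / (1.23 - 1) * 359.91 * 3170) = 3493 m/s

3493 m/s


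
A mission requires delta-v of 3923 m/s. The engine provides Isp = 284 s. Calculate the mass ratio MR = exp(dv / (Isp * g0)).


Ve = 284 * 9.81 = 2786.04 m/s
MR = exp(3923 / 2786.04) = 4.088

4.088


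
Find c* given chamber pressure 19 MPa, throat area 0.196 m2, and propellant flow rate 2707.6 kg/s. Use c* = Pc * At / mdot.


c* = 19e6 * 0.196 / 2707.6 = 1375 m/s

1375 m/s


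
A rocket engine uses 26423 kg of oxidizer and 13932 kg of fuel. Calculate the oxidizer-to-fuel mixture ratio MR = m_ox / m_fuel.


MR = 26423 / 13932 = 1.9

1.9


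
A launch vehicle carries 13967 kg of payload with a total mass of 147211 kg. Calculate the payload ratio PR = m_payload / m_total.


PR = 13967 / 147211 = 0.0949

0.0949


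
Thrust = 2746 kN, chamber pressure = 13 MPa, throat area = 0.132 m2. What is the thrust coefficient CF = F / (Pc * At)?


CF = 2746000 / (13e6 * 0.132) = 1.6

1.6


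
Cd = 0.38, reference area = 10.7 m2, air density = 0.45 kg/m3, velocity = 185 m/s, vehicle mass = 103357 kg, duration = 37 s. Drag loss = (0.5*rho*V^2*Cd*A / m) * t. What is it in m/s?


D = 0.5 * 0.45 * 185^2 * 0.38 * 10.7 = 31310.74 N
a = 31310.74 / 103357 = 0.3029 m/s2
dV = 0.3029 * 37 = 11.2 m/s

11.2 m/s


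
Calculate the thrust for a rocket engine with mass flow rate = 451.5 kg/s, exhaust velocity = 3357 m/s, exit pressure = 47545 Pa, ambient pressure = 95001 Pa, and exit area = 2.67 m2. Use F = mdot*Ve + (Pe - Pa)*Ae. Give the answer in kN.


F = 451.5 * 3357 + (47545 - 95001) * 2.67 = 1.3890e+06 N = 1389.0 kN

1389.0 kN


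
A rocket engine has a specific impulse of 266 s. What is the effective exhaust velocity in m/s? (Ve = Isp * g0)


Ve = Isp * g0 = 266 * 9.81 = 2609.5 m/s

2609.5 m/s


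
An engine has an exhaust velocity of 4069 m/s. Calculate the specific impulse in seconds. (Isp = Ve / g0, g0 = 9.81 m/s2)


Isp = Ve / g0 = 4069 / 9.81 = 414.8 s

414.8 s


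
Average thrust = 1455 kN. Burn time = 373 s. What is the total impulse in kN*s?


It = 1455 * 373 = 542715 kN*s

542715 kN*s


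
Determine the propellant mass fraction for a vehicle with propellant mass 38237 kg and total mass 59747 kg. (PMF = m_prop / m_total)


PMF = 38237 / 59747 = 0.64

0.64


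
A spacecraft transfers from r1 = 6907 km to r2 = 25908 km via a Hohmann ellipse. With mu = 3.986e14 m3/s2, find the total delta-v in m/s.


V1 = sqrt(mu/r1) = 7596.68 m/s
dV1 = V1*(sqrt(2*r2/(r1+r2)) - 1) = 1949.28 m/s
V2 = sqrt(mu/r2) = 3922.4 m/s
dV2 = V2*(1 - sqrt(2*r1/(r1+r2))) = 1377.47 m/s
Total dV = 3327 m/s

3327 m/s


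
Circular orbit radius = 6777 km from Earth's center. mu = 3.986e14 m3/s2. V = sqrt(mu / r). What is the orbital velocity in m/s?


V = sqrt(3.986e14 / 6777000) = 7669 m/s

7669 m/s


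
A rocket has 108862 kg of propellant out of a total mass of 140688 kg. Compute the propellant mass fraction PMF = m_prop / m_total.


PMF = 108862 / 140688 = 0.774

0.774


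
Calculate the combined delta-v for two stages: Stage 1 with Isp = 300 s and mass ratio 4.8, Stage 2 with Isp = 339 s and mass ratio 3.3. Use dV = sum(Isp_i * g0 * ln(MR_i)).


dV1 = 300 * 9.81 * ln(4.8) = 4616.4 m/s
dV2 = 339 * 9.81 * ln(3.3) = 3970.5 m/s
Total dV = 4616.4 + 3970.5 = 8586.9 m/s ~ 8587 m/s

8587 m/s


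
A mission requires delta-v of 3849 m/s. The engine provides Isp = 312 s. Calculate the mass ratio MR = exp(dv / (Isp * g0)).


Ve = 312 * 9.81 = 3060.72 m/s
MR = exp(3849 / 3060.72) = 3.517

3.517


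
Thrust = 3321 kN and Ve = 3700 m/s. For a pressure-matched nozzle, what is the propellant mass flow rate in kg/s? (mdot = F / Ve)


mdot = F / Ve = 3321000 / 3700 = 897.6 kg/s

897.6 kg/s


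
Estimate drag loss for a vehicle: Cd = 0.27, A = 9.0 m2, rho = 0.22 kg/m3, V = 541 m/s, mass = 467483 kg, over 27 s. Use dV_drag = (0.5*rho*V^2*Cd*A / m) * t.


D = 0.5 * 0.22 * 541^2 * 0.27 * 9.0 = 78233.63 N
a = 78233.63 / 467483 = 0.1674 m/s2
dV = 0.1674 * 27 = 4.5 m/s

4.5 m/s


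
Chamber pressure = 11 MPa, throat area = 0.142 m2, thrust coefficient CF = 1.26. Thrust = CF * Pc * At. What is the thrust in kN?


F = 1.26 * 11e6 * 0.142 = 1.9681e+06 N = 1968.1 kN

1968.1 kN


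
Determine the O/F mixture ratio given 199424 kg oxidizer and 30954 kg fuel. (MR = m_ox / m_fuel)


MR = 199424 / 30954 = 6.44

6.44


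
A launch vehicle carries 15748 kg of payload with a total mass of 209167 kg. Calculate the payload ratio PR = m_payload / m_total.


PR = 15748 / 209167 = 0.0753

0.0753


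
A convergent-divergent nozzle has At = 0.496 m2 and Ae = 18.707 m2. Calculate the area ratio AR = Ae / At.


AR = 18.707 / 0.496 = 37.7

37.7


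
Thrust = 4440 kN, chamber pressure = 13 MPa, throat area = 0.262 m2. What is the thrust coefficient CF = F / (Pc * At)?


CF = 4440000 / (13e6 * 0.262) = 1.3

1.3


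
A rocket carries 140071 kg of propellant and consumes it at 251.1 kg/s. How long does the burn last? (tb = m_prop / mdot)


tb = 140071 / 251.1 = 557.8 s

557.8 s
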